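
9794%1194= 242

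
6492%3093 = 306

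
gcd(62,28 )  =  2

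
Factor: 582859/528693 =3^( - 1)*11^(- 1)*37^(- 1) * 433^(-1)*582859^1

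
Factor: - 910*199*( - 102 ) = 2^2*3^1*5^1*7^1*13^1*17^1*199^1 = 18471180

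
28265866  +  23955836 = 52221702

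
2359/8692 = 2359/8692 = 0.27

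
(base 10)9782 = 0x2636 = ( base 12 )57B2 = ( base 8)23066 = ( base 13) 45b6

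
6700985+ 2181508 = 8882493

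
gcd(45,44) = 1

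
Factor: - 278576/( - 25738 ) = 184/17 = 2^3 * 17^( - 1 )*23^1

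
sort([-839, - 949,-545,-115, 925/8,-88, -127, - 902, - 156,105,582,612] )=[-949,  -  902 ,-839, - 545, - 156, - 127,  -  115, - 88,105,925/8, 582,612]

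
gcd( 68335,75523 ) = 1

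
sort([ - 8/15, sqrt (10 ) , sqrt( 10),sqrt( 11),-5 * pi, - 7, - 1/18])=[ - 5 * pi,-7, - 8/15,-1/18, sqrt( 10) , sqrt(10),sqrt (11)]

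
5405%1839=1727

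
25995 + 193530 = 219525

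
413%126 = 35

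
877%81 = 67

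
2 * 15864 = 31728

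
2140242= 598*3579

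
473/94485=473/94485 = 0.01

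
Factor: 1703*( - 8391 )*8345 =-119248990185 = - 3^1*5^1*13^1*131^1*1669^1*2797^1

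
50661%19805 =11051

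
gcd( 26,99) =1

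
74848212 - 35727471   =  39120741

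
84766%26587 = 5005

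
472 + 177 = 649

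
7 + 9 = 16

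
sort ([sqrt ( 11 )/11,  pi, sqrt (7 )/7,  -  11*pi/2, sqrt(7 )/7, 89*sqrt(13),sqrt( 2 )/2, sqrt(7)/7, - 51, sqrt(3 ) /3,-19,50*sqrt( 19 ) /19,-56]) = [-56, - 51,-19, - 11*pi/2, sqrt(11 )/11,  sqrt( 7)/7, sqrt(7 ) /7, sqrt(7 ) /7,sqrt (3 )/3 , sqrt( 2 ) /2,pi, 50*sqrt(19 ) /19,  89*sqrt(13)]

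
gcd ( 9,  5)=1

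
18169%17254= 915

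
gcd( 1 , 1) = 1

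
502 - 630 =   -  128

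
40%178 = 40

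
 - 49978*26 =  - 1299428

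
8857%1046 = 489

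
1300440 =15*86696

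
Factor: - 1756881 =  - 3^2*7^1*79^1 *353^1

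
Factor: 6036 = 2^2*3^1*503^1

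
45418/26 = 1746+11/13 = 1746.85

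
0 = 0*8570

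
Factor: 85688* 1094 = 2^4*547^1*10711^1 = 93742672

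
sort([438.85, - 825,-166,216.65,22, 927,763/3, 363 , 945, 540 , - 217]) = [ - 825 ,-217 , - 166,22, 216.65,  763/3, 363,438.85,540, 927, 945] 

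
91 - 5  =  86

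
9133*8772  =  80114676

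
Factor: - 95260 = - 2^2*5^1*11^1*433^1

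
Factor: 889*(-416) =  - 2^5 * 7^1*13^1*127^1=-369824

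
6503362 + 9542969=16046331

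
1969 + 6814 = 8783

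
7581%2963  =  1655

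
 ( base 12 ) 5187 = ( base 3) 110012011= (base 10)8887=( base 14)334b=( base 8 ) 21267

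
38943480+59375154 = 98318634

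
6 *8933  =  53598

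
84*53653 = 4506852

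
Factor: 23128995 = 3^1*5^1*1541933^1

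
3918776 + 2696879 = 6615655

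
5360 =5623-263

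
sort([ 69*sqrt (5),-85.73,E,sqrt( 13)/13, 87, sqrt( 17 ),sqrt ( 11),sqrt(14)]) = [- 85.73,sqrt(13 ) /13,E,sqrt( 11),sqrt(14),  sqrt(17), 87,  69 *sqrt(5) ] 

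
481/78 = 6 + 1/6 = 6.17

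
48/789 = 16/263  =  0.06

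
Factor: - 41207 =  - 89^1*463^1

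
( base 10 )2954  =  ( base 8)5612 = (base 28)3LE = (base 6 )21402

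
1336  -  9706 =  - 8370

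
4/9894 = 2/4947 = 0.00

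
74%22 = 8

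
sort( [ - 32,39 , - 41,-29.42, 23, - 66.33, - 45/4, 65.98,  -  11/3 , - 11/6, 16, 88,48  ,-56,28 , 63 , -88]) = [ - 88,-66.33, - 56, - 41, - 32, - 29.42, - 45/4, - 11/3, - 11/6, 16,23,28,39, 48,63, 65.98,88 ]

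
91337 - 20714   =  70623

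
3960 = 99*40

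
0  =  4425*0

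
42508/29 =1465 + 23/29 = 1465.79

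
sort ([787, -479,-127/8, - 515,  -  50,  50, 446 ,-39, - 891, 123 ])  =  [ - 891, - 515, - 479, - 50, - 39, - 127/8, 50, 123, 446,787] 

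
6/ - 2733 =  -1 + 909/911 = -  0.00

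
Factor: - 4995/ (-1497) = 1665/499 =3^2*5^1 * 37^1*499^(-1 )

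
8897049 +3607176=12504225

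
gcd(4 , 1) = 1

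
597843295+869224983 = 1467068278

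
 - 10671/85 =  - 10671/85 = - 125.54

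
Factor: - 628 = - 2^2*157^1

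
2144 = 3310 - 1166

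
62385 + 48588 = 110973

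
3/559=3/559 = 0.01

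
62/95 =62/95  =  0.65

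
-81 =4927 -5008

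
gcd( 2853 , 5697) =9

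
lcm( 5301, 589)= 5301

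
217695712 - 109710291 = 107985421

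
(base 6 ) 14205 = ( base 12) 1365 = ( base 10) 2237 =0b100010111101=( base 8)4275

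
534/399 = 1 + 45/133 = 1.34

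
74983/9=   8331 + 4/9= 8331.44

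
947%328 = 291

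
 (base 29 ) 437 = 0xD82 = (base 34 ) 2XO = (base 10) 3458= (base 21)7he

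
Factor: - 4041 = -3^2*449^1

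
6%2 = 0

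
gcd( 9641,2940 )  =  1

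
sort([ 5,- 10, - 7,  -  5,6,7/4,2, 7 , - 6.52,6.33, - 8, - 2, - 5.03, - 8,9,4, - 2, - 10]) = [ - 10,- 10, - 8 ,-8, - 7, - 6.52 , - 5.03,-5, - 2, - 2,7/4, 2,4,5,  6, 6.33,7, 9]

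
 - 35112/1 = -35112 =- 35112.00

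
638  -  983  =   - 345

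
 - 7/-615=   7/615  =  0.01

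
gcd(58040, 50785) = 7255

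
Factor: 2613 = 3^1*13^1 * 67^1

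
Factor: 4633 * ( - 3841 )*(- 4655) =5^1*7^2 *19^1 *23^1*41^1*113^1*167^1 = 82837368215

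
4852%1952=948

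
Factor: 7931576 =2^3*991447^1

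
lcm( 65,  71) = 4615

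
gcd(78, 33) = 3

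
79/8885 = 79/8885=0.01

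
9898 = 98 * 101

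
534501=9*59389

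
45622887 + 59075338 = 104698225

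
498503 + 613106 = 1111609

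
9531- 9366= 165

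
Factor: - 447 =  - 3^1 * 149^1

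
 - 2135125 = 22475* ( - 95)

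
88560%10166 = 7232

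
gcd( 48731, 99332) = 1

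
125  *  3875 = 484375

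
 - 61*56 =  - 3416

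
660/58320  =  11/972 = 0.01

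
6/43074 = 1/7179 = 0.00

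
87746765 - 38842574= 48904191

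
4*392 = 1568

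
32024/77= 415+69/77 =415.90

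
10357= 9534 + 823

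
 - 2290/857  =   - 2290/857 = - 2.67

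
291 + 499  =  790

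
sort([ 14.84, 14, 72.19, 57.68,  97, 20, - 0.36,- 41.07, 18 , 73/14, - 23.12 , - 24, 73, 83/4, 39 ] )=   [ - 41.07, - 24,  -  23.12, - 0.36, 73/14,14, 14.84,18,20, 83/4, 39,57.68,72.19,  73,  97] 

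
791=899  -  108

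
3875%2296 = 1579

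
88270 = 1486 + 86784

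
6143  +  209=6352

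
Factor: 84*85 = 7140=2^2 * 3^1 * 5^1 * 7^1*17^1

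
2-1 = 1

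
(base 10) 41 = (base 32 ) 19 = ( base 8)51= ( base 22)1j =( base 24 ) 1h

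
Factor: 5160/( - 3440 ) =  - 2^(-1 )*3^1 = - 3/2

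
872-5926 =-5054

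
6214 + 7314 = 13528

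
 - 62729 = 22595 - 85324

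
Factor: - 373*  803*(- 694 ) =2^1 * 11^1*73^1 * 347^1 * 373^1 = 207866186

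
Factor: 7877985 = 3^1*5^1*525199^1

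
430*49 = 21070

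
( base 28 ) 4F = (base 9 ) 151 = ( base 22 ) 5H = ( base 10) 127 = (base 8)177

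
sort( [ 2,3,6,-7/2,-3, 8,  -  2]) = [-7/2, - 3,-2,  2,3, 6, 8]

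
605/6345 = 121/1269 = 0.10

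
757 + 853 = 1610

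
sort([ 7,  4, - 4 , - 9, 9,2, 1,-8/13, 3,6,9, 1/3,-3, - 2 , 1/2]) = [ - 9, - 4, - 3,-2, - 8/13, 1/3, 1/2,1,2, 3, 4,6, 7 , 9, 9]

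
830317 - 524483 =305834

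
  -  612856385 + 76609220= - 536247165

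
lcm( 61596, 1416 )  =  123192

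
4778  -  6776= -1998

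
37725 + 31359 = 69084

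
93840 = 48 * 1955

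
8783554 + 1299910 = 10083464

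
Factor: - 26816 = -2^6 * 419^1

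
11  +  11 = 22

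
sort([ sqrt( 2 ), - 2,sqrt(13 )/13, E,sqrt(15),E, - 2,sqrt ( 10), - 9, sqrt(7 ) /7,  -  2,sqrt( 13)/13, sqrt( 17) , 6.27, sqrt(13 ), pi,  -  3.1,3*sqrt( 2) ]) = [ - 9, - 3.1, - 2, - 2,- 2,sqrt ( 13 )/13,sqrt(13 ) /13,sqrt(7) /7,sqrt(2), E,E , pi, sqrt(10),sqrt(13),sqrt (15),sqrt ( 17),3*sqrt(2 ), 6.27]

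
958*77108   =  73869464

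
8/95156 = 2/23789=0.00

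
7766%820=386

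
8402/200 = 42 + 1/100 = 42.01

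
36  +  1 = 37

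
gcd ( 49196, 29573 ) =1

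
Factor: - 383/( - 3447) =3^( - 2) = 1/9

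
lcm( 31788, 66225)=794700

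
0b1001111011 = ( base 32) jr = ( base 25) 10a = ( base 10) 635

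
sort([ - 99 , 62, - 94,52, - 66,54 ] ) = [ - 99, - 94, - 66,52,54,  62 ] 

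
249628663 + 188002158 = 437630821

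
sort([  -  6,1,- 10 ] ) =[ -10 ,  -  6, 1]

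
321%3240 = 321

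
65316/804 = 5443/67 = 81.24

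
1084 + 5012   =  6096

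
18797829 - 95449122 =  - 76651293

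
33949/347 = 33949/347 = 97.84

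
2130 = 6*355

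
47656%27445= 20211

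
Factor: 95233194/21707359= 2^1*3^2*7^1*271^1*2789^1*21707359^( - 1) 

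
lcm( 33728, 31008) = 1922496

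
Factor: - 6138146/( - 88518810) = 3^( - 1) * 5^( -1 )*7^1*607^( - 1) *4861^(-1)*438439^1 = 3069073/44259405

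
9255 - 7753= 1502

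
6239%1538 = 87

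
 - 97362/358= - 48681/179 = - 271.96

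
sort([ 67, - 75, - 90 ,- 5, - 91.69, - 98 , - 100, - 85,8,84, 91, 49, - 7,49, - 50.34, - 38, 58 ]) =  [ - 100, - 98, - 91.69, - 90, -85, - 75 , - 50.34,-38,-7, - 5,8,  49,49, 58,67,  84,  91]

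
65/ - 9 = -8 + 7/9 =-7.22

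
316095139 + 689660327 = 1005755466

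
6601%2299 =2003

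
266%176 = 90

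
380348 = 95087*4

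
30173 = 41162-10989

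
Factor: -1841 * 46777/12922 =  - 2^( - 1) * 13^(-1)*29^1 *71^( - 1) *263^1  *  1613^1 = -  12302351/1846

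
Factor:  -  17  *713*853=-10339213 = - 17^1* 23^1 * 31^1 * 853^1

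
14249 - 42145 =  - 27896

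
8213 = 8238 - 25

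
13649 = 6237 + 7412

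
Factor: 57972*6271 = 2^2*3^1*4831^1*6271^1  =  363542412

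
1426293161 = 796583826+629709335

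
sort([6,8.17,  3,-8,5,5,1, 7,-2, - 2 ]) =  [- 8, - 2, - 2 , 1,  3, 5,  5, 6, 7, 8.17]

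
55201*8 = 441608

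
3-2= 1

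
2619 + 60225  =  62844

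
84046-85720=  - 1674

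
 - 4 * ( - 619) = 2476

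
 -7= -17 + 10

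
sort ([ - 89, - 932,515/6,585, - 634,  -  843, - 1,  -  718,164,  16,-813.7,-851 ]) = [ - 932, - 851, - 843, - 813.7,-718, - 634 , - 89, - 1,16,515/6, 164,585]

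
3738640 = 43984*85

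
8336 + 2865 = 11201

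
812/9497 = 812/9497 =0.09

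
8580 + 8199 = 16779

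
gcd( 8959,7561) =1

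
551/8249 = 551/8249= 0.07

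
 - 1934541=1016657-2951198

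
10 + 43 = 53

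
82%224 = 82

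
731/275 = 731/275 =2.66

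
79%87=79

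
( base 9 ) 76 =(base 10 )69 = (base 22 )33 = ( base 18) 3f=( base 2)1000101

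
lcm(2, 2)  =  2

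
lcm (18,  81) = 162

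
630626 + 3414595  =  4045221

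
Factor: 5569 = 5569^1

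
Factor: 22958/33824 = 11479/16912 = 2^( - 4 )*7^(-1 )*13^1*151^( - 1 )*883^1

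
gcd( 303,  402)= 3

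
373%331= 42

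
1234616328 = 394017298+840599030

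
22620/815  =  4524/163 = 27.75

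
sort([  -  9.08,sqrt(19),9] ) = [ - 9.08,sqrt(19 ),  9]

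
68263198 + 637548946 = 705812144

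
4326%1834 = 658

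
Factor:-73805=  -5^1*29^1* 509^1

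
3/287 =3/287 = 0.01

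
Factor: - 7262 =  - 2^1*3631^1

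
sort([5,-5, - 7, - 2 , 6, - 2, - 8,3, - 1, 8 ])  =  [ - 8, - 7, - 5, - 2 ,- 2, - 1,3,5, 6, 8] 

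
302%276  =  26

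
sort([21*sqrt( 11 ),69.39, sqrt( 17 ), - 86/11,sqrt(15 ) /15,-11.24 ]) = [-11.24, - 86/11,sqrt( 15)/15,sqrt( 17 ),69.39,21*sqrt( 11)] 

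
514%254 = 6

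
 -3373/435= -3373/435= - 7.75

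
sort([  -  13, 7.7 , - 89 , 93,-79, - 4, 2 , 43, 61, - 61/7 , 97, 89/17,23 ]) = [-89,  -  79,-13, - 61/7, - 4, 2, 89/17,7.7 , 23 , 43 , 61,93, 97 ] 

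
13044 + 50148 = 63192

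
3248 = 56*58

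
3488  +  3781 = 7269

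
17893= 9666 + 8227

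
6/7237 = 6/7237 =0.00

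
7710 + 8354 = 16064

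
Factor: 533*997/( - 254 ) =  - 2^( - 1)*13^1*41^1*127^( - 1) *997^1 =-531401/254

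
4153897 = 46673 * 89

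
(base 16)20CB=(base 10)8395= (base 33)7nd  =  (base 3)102111221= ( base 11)6342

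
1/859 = 1/859 = 0.00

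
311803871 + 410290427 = 722094298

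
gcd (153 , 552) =3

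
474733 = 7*67819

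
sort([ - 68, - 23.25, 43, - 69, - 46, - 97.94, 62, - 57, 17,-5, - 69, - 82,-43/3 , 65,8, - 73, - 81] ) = [ - 97.94, - 82,-81, - 73,- 69, - 69, - 68, - 57, - 46, - 23.25,-43/3,- 5, 8, 17 , 43, 62,65 ] 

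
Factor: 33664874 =2^1*16832437^1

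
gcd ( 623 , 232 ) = 1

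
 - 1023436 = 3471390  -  4494826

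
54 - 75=-21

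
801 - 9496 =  - 8695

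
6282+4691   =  10973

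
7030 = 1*7030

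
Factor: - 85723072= - 2^6*29^1*46187^1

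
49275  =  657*75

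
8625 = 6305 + 2320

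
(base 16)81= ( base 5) 1004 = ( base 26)4p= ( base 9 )153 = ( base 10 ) 129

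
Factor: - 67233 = -3^1*73^1*307^1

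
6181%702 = 565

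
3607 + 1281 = 4888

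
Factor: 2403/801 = 3^1 =3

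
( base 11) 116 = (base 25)5D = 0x8A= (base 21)6C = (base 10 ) 138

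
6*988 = 5928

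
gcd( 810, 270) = 270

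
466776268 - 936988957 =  - 470212689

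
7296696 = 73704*99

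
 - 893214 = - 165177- 728037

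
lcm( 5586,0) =0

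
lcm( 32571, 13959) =97713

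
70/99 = 70/99 = 0.71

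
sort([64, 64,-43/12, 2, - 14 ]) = [ - 14, - 43/12 , 2, 64,64 ]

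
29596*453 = 13406988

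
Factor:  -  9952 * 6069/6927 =-20132896/2309 = - 2^5*7^1*17^2*311^1*2309^( - 1) 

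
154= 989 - 835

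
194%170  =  24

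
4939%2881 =2058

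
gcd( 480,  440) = 40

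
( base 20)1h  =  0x25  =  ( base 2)100101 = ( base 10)37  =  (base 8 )45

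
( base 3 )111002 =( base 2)101100001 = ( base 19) ib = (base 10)353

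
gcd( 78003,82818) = 963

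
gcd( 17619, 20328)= 21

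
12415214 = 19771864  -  7356650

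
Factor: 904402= 2^1*452201^1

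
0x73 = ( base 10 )115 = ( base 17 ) 6d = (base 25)4f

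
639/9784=639/9784=0.07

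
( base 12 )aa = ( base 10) 130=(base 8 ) 202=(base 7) 244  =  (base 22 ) 5k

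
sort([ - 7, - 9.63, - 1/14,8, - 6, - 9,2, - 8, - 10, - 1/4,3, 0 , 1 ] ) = [-10 , - 9.63, -9, - 8, -7, - 6 , - 1/4,-1/14,0,  1,2,3, 8 ]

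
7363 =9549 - 2186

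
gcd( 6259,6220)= 1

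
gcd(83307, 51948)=3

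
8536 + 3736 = 12272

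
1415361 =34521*41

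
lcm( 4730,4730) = 4730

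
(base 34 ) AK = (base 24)F0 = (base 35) aa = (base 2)101101000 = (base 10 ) 360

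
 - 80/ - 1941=80/1941 = 0.04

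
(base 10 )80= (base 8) 120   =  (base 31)2i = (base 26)32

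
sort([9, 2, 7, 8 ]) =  [2, 7,8,9 ]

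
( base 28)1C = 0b101000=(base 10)40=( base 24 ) 1g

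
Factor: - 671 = -11^1* 61^1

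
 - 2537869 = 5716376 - 8254245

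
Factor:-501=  - 3^1*167^1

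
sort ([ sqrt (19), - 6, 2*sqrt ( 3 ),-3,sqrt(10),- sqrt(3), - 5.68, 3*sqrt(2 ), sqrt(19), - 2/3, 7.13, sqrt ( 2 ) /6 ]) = [ - 6, - 5.68,-3, - sqrt ( 3 ),-2/3,  sqrt(2) /6, sqrt( 10), 2*sqrt( 3),3*sqrt( 2),sqrt( 19),  sqrt ( 19 ), 7.13]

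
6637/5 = 1327 + 2/5 = 1327.40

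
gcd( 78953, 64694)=7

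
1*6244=6244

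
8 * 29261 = 234088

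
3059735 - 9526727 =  - 6466992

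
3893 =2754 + 1139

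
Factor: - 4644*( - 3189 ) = 2^2*3^4*43^1 *1063^1 = 14809716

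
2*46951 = 93902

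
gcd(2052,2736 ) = 684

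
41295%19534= 2227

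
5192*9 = 46728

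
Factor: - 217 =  - 7^1*31^1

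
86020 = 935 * 92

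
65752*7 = 460264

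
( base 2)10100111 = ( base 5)1132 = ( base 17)9E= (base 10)167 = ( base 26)6b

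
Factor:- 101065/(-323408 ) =2^( - 4) * 5^1 = 5/16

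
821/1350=821/1350   =  0.61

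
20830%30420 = 20830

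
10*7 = 70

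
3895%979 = 958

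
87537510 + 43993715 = 131531225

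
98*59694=5850012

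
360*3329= 1198440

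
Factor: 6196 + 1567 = 7^1 * 1109^1 = 7763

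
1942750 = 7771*250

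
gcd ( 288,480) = 96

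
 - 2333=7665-9998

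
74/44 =37/22 = 1.68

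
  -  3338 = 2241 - 5579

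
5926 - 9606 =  - 3680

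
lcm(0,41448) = 0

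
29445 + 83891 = 113336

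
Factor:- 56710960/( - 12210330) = 34792/7491 = 2^3*3^(- 1)*11^( - 1)*227^( - 1) * 4349^1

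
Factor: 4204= 2^2*1051^1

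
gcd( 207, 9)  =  9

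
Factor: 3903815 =5^1*41^1*137^1*139^1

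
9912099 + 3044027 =12956126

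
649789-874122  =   - 224333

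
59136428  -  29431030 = 29705398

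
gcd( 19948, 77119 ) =1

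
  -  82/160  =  -41/80 = - 0.51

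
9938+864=10802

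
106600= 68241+38359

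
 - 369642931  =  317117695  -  686760626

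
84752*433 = 36697616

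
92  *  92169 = 8479548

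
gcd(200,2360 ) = 40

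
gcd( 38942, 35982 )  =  2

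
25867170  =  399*64830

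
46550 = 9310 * 5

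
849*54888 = 46599912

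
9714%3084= 462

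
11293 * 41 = 463013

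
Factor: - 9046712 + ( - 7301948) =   -  16348660 = - 2^2*5^1 * 817433^1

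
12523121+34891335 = 47414456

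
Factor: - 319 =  - 11^1*29^1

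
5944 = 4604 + 1340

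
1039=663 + 376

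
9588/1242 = 7+149/207 = 7.72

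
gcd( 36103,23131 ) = 1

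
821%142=111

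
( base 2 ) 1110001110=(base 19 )29h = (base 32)se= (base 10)910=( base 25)1BA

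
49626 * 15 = 744390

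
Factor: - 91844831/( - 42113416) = 2^ (- 3 ) * 13^1*311^1* 22717^1*5264177^( - 1) 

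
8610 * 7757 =66787770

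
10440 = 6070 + 4370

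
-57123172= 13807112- 70930284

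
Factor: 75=3^1*5^2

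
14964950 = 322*46475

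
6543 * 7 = 45801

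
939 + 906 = 1845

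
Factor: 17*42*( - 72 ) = -2^4*3^3  *  7^1*17^1 = - 51408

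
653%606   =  47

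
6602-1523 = 5079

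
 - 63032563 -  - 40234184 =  - 22798379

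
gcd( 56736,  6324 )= 12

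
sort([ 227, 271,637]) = [ 227, 271, 637 ] 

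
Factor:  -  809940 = -2^2*3^1*5^1*13499^1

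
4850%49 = 48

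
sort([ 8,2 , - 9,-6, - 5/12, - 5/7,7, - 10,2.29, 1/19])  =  [ - 10, - 9,-6,-5/7, - 5/12, 1/19,2,  2.29 , 7,8 ] 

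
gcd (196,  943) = 1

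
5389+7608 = 12997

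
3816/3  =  1272 = 1272.00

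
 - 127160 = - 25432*5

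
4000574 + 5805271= 9805845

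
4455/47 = 94+37/47 = 94.79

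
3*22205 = 66615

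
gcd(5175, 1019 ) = 1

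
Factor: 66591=3^2 * 7^2*151^1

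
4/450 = 2/225 = 0.01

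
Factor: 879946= 2^1*439973^1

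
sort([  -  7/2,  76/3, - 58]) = [ - 58, - 7/2, 76/3]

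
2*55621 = 111242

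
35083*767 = 26908661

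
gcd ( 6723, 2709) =9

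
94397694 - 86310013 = 8087681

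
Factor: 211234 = 2^1*31^1*3407^1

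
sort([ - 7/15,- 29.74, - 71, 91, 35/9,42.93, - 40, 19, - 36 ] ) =[  -  71,  -  40, - 36, - 29.74, - 7/15, 35/9, 19 , 42.93, 91] 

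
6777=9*753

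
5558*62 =344596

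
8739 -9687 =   -  948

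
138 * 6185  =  853530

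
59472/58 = 1025 + 11/29 = 1025.38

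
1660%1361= 299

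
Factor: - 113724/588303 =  - 52/269= - 2^2*13^1*269^( - 1 ) 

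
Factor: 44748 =2^2*3^2*11^1 * 113^1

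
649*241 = 156409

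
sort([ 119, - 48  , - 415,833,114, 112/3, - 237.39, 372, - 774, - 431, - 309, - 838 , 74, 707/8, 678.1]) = [ - 838, - 774,  -  431 , - 415, - 309, - 237.39, - 48,112/3,74,707/8, 114, 119,372, 678.1, 833]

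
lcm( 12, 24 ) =24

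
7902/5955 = 1 + 649/1985  =  1.33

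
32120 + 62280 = 94400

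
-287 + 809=522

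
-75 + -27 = -102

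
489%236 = 17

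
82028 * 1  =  82028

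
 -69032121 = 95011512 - 164043633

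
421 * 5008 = 2108368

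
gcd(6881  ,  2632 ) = 7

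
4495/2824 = 1 + 1671/2824 = 1.59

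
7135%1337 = 450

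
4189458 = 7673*546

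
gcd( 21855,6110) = 235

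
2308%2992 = 2308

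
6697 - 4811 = 1886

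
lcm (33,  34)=1122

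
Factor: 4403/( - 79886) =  - 2^ (- 1)*7^1 * 17^1*37^1 * 59^( - 1) * 677^ (  -  1)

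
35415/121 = 292+83/121 = 292.69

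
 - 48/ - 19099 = 48/19099 = 0.00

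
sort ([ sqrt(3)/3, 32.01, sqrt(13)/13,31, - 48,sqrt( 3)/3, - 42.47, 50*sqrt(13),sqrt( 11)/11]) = [ - 48, - 42.47,sqrt( 13) /13,sqrt(11)/11,sqrt( 3 ) /3,sqrt( 3)/3, 31, 32.01, 50  *sqrt( 13)]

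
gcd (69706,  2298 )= 766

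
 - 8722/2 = -4361 = -4361.00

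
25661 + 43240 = 68901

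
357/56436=119/18812 = 0.01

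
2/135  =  2/135 = 0.01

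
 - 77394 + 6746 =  - 70648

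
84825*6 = 508950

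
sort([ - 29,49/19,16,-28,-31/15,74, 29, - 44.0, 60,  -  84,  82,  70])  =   [ - 84, - 44.0 ,-29,-28,-31/15,49/19,16,  29,60, 70, 74,82 ]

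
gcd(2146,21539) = 1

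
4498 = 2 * 2249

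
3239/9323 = 3239/9323 = 0.35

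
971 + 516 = 1487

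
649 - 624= 25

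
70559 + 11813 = 82372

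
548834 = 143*3838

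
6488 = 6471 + 17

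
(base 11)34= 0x25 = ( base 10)37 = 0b100101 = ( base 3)1101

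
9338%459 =158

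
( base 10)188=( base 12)138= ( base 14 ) D6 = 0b10111100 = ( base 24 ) 7K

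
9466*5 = 47330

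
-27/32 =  - 1+5/32 = -0.84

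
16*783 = 12528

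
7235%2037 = 1124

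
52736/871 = 52736/871  =  60.55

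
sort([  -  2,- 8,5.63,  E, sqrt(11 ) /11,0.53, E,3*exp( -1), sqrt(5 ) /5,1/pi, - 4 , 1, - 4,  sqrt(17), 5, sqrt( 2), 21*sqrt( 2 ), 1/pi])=[ - 8, - 4,- 4,-2, sqrt(11)/11, 1/pi,1/pi, sqrt(5 )/5, 0.53, 1, 3 * exp( - 1 ),sqrt(2), E , E, sqrt(17 ), 5, 5.63, 21*sqrt(2)]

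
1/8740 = 1/8740 =0.00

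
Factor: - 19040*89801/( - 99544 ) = 213726380/12443 =2^2*5^1*7^1 * 17^1*23^(-1)*89^1*541^ ( - 1)*1009^1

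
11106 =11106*1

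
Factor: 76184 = 2^3*89^1 * 107^1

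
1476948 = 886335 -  - 590613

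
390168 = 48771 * 8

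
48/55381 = 48/55381 = 0.00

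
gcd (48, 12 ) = 12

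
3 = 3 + 0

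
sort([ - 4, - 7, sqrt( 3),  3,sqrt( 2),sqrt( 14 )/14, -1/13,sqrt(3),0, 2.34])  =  [ - 7,-4, - 1/13, 0, sqrt( 14 )/14,  sqrt (2), sqrt(3 ),sqrt(3),2.34,3]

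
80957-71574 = 9383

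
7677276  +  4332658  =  12009934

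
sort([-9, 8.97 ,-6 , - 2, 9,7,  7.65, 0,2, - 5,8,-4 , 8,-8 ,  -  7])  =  [ - 9,  -  8,- 7 ,  -  6, - 5  , - 4, - 2,0 , 2, 7,7.65, 8,8, 8.97, 9]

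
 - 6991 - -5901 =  - 1090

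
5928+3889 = 9817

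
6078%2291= 1496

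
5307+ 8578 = 13885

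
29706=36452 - 6746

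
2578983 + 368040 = 2947023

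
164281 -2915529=  -  2751248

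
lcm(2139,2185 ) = 203205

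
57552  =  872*66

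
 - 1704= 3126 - 4830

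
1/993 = 1/993  =  0.00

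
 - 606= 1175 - 1781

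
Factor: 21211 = 21211^1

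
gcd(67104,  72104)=8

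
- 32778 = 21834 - 54612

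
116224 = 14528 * 8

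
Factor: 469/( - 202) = -2^( - 1 ) * 7^1*67^1*101^( - 1) 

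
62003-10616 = 51387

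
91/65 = 1+2/5 = 1.40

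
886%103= 62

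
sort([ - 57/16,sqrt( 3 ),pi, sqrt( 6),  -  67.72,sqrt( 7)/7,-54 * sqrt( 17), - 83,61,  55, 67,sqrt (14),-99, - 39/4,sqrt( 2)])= [-54*sqrt(17), - 99, - 83, - 67.72 , -39/4,-57/16, sqrt (7) /7, sqrt( 2),  sqrt( 3),  sqrt( 6),  pi,sqrt( 14), 55, 61, 67]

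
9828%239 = 29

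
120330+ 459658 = 579988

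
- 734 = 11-745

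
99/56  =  1 + 43/56 = 1.77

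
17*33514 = 569738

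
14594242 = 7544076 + 7050166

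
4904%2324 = 256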